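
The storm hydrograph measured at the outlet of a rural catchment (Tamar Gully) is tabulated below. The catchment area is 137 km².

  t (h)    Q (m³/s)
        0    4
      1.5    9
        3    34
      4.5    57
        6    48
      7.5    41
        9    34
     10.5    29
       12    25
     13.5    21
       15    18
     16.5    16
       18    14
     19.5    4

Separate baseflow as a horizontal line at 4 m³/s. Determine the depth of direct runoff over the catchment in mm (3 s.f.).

d ≈ 11.7 mm

Direct runoff: 0.0, 5.0, 30.0, 53.0, 44.0, 37.0, 30.0, 25.0, 21.0, 17.0, 14.0, 12.0, 10.0, 0.0 m³/s; ΣQ_DR = 298.0 m³/s.
V = ΣQ_DR · Δt = 298.0 × 5400 s = 1.609 × 10^6 m³.
Over A = 137 km², depth = V / A = 11.7 mm.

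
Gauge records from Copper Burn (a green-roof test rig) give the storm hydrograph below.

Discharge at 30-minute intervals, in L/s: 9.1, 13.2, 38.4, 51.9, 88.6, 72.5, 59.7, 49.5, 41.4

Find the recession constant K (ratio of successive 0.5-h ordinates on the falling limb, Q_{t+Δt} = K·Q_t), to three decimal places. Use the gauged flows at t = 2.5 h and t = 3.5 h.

K ≈ 0.826

Using the recession-limb readings at t = 2.5 h and t = 3.5 h: Q falls from 72.5 to 49.5 L/s over 2 intervals.
K = (Q₂/Q₁)^(1/2) = (49.5/72.5)^(1/2) = 0.826.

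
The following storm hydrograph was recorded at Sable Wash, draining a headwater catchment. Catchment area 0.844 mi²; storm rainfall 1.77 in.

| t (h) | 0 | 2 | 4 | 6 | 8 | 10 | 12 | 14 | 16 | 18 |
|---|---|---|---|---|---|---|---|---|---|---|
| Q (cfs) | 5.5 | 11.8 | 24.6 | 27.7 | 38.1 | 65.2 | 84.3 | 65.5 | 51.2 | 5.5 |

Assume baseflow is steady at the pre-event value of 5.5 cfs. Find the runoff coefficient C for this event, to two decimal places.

ΣQ_DR = 324.4 cfs; V = ΣQ_DR·Δt = 2.336 × 10^6 ft³.
Runoff depth d = V / A = 1.191 in.
C = d / P = 1.191 / 1.77 = 0.67.

C ≈ 0.67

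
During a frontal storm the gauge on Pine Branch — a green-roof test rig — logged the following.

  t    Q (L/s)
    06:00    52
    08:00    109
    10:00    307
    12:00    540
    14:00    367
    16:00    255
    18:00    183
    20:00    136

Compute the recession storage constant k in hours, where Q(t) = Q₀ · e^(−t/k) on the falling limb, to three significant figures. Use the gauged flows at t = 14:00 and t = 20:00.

k ≈ 6.04 h

On the falling limb, Q drops from 367 to 136 L/s between t = 14:00 and t = 20:00 (Δt = 6 h).
k = −Δt / ln(Q₂/Q₁) = −6 / ln(136/367) = 6.04 h.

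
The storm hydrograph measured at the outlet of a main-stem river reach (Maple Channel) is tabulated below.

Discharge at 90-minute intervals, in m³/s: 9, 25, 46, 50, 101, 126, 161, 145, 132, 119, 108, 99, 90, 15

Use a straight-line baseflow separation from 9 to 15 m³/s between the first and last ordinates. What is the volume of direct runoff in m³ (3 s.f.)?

V ≈ 5.71 × 10^6 m³

Direct-runoff ordinates (Q − Q_b): 0.00, 15.54, 36.08, 39.62, 90.15, 114.69, 149.23, 132.77, 119.31, 105.85, 94.38, 84.92, 75.46, 0.00 m³/s.
ΣQ_DR = 1058 m³/s.
With Δt = 1.5 h = 5400 s, V = ΣQ_DR · Δt = 1058 × 5400 = 5.71 × 10^6 m³.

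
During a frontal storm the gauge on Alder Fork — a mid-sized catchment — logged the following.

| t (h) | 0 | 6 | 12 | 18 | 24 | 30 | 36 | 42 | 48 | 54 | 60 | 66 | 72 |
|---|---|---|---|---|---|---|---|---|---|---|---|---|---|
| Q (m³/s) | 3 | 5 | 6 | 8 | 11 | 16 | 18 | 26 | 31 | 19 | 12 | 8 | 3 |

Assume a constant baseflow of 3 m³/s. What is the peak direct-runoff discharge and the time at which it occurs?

Q_p = 28.0 m³/s at t = 48 h

Subtracting baseflow gives direct-runoff ordinates: 0.0, 2.0, 3.0, 5.0, 8.0, 13.0, 15.0, 23.0, 28.0, 16.0, 9.0, 5.0, 0.0 m³/s.
The maximum is 28.0 m³/s, occurring at the reading for t = 48 h.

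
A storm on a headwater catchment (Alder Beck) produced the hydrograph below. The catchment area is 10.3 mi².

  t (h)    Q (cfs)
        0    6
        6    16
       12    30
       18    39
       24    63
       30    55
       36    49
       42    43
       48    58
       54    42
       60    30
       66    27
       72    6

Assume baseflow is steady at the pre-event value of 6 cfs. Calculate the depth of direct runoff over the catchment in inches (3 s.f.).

Direct runoff: 0.0, 10.0, 24.0, 33.0, 57.0, 49.0, 43.0, 37.0, 52.0, 36.0, 24.0, 21.0, 0.0 cfs; ΣQ_DR = 386.0 cfs.
V = ΣQ_DR · Δt = 386.0 × 21600 s = 8.338 × 10^6 ft³.
Over A = 10.3 mi², depth = V / A = 0.348 in.

d ≈ 0.348 in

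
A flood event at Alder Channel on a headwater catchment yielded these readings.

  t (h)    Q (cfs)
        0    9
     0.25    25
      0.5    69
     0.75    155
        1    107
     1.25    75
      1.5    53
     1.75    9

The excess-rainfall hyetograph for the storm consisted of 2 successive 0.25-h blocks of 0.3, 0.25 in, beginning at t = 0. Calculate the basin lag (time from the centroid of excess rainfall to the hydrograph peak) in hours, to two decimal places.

t_L ≈ 0.51 h

Centroid of excess rainfall: t_c = Σ P_i·t̄_i / ΣP_i = 0.2386 h (block centres at 0.125, 0.375 h).
Hydrograph peak occurs at t = 0.75 h, so basin lag t_L = 0.75 − 0.2386 = 0.51 h.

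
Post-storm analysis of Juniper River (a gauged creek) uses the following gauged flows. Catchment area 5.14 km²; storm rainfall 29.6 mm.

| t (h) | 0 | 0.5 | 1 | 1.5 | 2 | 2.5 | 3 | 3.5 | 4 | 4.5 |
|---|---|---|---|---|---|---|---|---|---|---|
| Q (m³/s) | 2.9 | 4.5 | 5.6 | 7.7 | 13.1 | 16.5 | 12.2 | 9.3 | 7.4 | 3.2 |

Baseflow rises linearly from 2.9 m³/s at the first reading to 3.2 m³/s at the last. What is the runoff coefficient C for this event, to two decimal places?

C ≈ 0.61

ΣQ_DR = 51.90 m³/s; V = ΣQ_DR·Δt = 93420 m³.
Runoff depth d = V / A = 18.18 mm.
C = d / P = 18.18 / 29.6 = 0.61.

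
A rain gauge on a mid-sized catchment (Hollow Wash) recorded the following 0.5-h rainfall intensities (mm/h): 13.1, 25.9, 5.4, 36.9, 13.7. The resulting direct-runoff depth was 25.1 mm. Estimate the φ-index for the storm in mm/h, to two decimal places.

Only the 4 blocks with intensity above φ contribute runoff: 13.1, 25.9, 36.9, 13.7 mm/h.
Σ(I−φ)·Δt = d  ⇒  (13.1+25.9+36.9+13.7 − 4φ)·0.5 = 25.1
φ = (89.60 − 25.1/0.5) / 4 = 9.85 mm/h.

φ ≈ 9.85 mm/h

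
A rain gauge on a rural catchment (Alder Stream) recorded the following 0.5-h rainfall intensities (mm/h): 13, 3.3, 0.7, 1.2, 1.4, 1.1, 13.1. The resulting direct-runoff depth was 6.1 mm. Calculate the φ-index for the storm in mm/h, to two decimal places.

Only the 2 blocks with intensity above φ contribute runoff: 13, 13.1 mm/h.
Σ(I−φ)·Δt = d  ⇒  (13+13.1 − 2φ)·0.5 = 6.1
φ = (26.10 − 6.1/0.5) / 2 = 6.95 mm/h.

φ ≈ 6.95 mm/h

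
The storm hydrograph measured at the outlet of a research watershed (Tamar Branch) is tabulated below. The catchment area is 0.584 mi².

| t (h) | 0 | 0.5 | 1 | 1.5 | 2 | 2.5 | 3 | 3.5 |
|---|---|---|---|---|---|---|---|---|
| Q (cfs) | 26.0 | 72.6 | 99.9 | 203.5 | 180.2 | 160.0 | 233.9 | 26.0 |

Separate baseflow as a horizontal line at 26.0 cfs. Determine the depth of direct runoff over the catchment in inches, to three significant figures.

d ≈ 1.05 in

Direct runoff: 0.0, 46.6, 73.9, 177.5, 154.2, 134.0, 207.9, 0.0 cfs; ΣQ_DR = 794.1 cfs.
V = ΣQ_DR · Δt = 794.1 × 1800 s = 1.429 × 10^6 ft³.
Over A = 0.584 mi², depth = V / A = 1.05 in.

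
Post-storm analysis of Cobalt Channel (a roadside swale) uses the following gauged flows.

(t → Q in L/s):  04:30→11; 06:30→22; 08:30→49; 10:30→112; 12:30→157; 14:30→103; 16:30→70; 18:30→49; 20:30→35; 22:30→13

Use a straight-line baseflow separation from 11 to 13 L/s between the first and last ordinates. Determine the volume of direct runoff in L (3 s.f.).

Direct-runoff ordinates (Q − Q_b): 0.00, 10.78, 37.56, 100.33, 145.11, 90.89, 57.67, 36.44, 22.22, 0.00 L/s.
ΣQ_DR = 501.0 L/s.
With Δt = 2 h = 7200 s, V = ΣQ_DR · Δt = 501.0 × 7200 = 3.61 × 10^6 L.

V ≈ 3.61 × 10^6 L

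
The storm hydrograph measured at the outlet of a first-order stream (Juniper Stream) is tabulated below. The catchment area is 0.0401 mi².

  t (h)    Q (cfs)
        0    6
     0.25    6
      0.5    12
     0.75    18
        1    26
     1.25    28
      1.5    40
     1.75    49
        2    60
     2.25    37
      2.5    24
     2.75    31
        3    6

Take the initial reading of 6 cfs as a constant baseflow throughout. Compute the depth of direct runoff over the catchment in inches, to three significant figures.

Direct runoff: 0.0, 0.0, 6.0, 12.0, 20.0, 22.0, 34.0, 43.0, 54.0, 31.0, 18.0, 25.0, 0.0 cfs; ΣQ_DR = 265.0 cfs.
V = ΣQ_DR · Δt = 265.0 × 900 s = 2.385 × 10^5 ft³.
Over A = 0.0401 mi², depth = V / A = 2.56 in.

d ≈ 2.56 in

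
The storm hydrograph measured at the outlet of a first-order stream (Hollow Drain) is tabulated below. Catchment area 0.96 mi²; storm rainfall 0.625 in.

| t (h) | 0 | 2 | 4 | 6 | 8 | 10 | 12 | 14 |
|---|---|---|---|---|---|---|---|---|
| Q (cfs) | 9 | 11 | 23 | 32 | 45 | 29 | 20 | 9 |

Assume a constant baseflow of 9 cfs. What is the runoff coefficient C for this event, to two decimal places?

C ≈ 0.55

ΣQ_DR = 106.0 cfs; V = ΣQ_DR·Δt = 7.632 × 10^5 ft³.
Runoff depth d = V / A = 0.3422 in.
C = d / P = 0.3422 / 0.625 = 0.55.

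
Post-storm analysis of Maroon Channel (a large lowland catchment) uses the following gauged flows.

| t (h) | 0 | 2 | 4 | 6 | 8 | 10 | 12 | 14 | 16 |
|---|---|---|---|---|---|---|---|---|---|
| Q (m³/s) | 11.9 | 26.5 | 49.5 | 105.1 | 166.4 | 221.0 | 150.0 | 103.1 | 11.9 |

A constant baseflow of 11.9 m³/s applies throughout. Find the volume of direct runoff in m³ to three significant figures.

Direct-runoff ordinates (Q − Q_b): 0.0, 14.6, 37.6, 93.2, 154.5, 209.1, 138.1, 91.2, 0.0 m³/s.
ΣQ_DR = 738.3 m³/s.
With Δt = 2 h = 7200 s, V = ΣQ_DR · Δt = 738.3 × 7200 = 5.32 × 10^6 m³.

V ≈ 5.32 × 10^6 m³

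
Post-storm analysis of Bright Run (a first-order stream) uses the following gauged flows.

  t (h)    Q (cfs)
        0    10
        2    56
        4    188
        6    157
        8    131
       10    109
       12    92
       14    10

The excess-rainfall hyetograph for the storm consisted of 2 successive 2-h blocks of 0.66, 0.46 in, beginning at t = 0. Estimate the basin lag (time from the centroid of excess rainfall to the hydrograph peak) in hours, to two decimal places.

t_L ≈ 2.18 h

Centroid of excess rainfall: t_c = Σ P_i·t̄_i / ΣP_i = 1.8214 h (block centres at 1, 3 h).
Hydrograph peak occurs at t = 4 h, so basin lag t_L = 4 − 1.8214 = 2.18 h.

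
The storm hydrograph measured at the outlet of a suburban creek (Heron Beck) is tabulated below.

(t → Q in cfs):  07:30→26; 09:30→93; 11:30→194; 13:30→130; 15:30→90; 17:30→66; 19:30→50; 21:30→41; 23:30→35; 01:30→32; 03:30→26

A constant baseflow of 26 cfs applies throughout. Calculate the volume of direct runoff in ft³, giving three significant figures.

V ≈ 3.58 × 10^6 ft³

Direct-runoff ordinates (Q − Q_b): 0.0, 67.0, 168.0, 104.0, 64.0, 40.0, 24.0, 15.0, 9.0, 6.0, 0.0 cfs.
ΣQ_DR = 497.0 cfs.
With Δt = 2 h = 7200 s, V = ΣQ_DR · Δt = 497.0 × 7200 = 3.58 × 10^6 ft³.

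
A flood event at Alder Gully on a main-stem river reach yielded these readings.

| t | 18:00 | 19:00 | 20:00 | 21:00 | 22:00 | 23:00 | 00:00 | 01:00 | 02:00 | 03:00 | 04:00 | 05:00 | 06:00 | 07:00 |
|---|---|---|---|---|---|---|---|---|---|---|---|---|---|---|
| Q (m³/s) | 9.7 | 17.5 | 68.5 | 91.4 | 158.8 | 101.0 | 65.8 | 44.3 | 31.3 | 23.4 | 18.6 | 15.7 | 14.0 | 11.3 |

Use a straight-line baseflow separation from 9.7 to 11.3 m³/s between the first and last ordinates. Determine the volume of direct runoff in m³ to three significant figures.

V ≈ 1.89 × 10^6 m³

Direct-runoff ordinates (Q − Q_b): 0.00, 7.68, 58.55, 81.33, 148.61, 90.68, 55.36, 33.74, 20.62, 12.59, 7.67, 4.65, 2.82, 0.00 m³/s.
ΣQ_DR = 524.3 m³/s.
With Δt = 1 h = 3600 s, V = ΣQ_DR · Δt = 524.3 × 3600 = 1.89 × 10^6 m³.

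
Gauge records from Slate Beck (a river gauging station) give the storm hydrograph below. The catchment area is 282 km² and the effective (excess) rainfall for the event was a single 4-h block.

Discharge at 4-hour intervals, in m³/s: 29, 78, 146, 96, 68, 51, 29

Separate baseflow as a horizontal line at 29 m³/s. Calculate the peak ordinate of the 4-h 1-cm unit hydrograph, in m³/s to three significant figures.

Direct runoff: 0.0, 49.0, 117.0, 67.0, 39.0, 22.0, 0.0 m³/s; ΣQ_DR = 294.0 m³/s, peak = 117.0 m³/s.
Runoff depth d = ΣQ_DR·Δt / A = 294.0 × 14400 / (282 km²) = 15.01 mm.
The 1-cm UH is the DRH scaled by (10 mm)/d, so U_p = 117.0 × 10/15.01 = 77.9 m³/s.

U_p ≈ 77.9 m³/s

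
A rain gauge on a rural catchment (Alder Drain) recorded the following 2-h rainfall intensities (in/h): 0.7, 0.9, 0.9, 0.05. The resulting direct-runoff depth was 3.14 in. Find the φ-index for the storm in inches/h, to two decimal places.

Only the 3 blocks with intensity above φ contribute runoff: 0.7, 0.9, 0.9 in/h.
Σ(I−φ)·Δt = d  ⇒  (0.7+0.9+0.9 − 3φ)·2 = 3.14
φ = (2.500 − 3.14/2) / 3 = 0.31 in/h.

φ ≈ 0.31 in/h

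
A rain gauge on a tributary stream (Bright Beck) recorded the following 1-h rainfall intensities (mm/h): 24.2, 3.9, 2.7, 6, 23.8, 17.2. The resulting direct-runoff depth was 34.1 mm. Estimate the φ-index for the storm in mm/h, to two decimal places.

Only the 3 blocks with intensity above φ contribute runoff: 24.2, 23.8, 17.2 mm/h.
Σ(I−φ)·Δt = d  ⇒  (24.2+23.8+17.2 − 3φ)·1 = 34.1
φ = (65.20 − 34.1/1) / 3 = 10.37 mm/h.

φ ≈ 10.37 mm/h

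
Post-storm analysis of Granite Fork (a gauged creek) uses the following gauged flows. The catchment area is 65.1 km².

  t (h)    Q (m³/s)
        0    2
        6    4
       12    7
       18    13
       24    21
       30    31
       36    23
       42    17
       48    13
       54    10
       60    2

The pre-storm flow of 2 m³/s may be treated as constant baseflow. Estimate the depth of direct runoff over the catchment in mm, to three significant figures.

Direct runoff: 0.0, 2.0, 5.0, 11.0, 19.0, 29.0, 21.0, 15.0, 11.0, 8.0, 0.0 m³/s; ΣQ_DR = 121.0 m³/s.
V = ΣQ_DR · Δt = 121.0 × 21600 s = 2.614 × 10^6 m³.
Over A = 65.1 km², depth = V / A = 40.1 mm.

d ≈ 40.1 mm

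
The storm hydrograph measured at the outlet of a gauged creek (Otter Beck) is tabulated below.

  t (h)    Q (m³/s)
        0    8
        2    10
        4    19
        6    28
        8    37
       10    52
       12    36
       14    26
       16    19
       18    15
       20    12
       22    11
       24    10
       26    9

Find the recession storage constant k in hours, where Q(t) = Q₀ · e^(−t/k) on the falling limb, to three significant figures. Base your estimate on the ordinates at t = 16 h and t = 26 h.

On the falling limb, Q drops from 19 to 9 m³/s between t = 16 h and t = 26 h (Δt = 10 h).
k = −Δt / ln(Q₂/Q₁) = −10 / ln(9/19) = 13.4 h.

k ≈ 13.4 h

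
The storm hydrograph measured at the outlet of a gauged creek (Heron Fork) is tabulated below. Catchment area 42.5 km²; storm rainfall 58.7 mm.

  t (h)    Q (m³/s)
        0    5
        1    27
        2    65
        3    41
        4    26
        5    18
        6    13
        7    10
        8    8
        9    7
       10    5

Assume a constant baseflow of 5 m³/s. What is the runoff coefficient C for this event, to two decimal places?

ΣQ_DR = 170.0 m³/s; V = ΣQ_DR·Δt = 6.120 × 10^5 m³.
Runoff depth d = V / A = 14.40 mm.
C = d / P = 14.40 / 58.7 = 0.25.

C ≈ 0.25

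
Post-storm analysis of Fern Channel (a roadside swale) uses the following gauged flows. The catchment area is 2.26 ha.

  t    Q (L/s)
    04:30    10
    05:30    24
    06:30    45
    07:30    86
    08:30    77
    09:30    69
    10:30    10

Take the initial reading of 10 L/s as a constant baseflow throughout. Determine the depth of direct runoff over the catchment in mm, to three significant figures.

Direct runoff: 0.0, 14.0, 35.0, 76.0, 67.0, 59.0, 0.0 L/s; ΣQ_DR = 251.0 L/s.
V = ΣQ_DR · Δt = 251.0 × 3600 s = 9.036 × 10^5 L.
Over A = 2.26 ha, depth = V / A = 40.0 mm.

d ≈ 40.0 mm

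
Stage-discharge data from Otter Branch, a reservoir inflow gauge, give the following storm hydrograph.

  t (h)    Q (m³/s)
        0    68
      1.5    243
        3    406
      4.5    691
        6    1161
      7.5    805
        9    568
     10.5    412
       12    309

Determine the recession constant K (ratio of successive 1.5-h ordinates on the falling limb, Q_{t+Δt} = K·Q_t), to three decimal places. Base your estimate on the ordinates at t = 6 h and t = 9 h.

Using the recession-limb readings at t = 6 h and t = 9 h: Q falls from 1161 to 568 m³/s over 2 intervals.
K = (Q₂/Q₁)^(1/2) = (568/1161)^(1/2) = 0.699.

K ≈ 0.699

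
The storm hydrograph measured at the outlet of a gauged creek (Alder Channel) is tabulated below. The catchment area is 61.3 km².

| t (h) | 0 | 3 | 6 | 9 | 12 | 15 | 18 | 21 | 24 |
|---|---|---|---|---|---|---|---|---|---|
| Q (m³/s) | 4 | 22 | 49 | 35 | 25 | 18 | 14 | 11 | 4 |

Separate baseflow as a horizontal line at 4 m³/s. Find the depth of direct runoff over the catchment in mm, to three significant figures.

Direct runoff: 0.0, 18.0, 45.0, 31.0, 21.0, 14.0, 10.0, 7.0, 0.0 m³/s; ΣQ_DR = 146.0 m³/s.
V = ΣQ_DR · Δt = 146.0 × 10800 s = 1.577 × 10^6 m³.
Over A = 61.3 km², depth = V / A = 25.7 mm.

d ≈ 25.7 mm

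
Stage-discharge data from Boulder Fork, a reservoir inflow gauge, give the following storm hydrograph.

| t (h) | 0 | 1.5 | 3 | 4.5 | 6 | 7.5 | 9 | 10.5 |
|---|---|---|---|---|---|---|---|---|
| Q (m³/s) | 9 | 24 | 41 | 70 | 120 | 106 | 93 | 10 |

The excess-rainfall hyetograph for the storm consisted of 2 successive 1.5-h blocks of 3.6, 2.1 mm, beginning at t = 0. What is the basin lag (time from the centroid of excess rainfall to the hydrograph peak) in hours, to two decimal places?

t_L ≈ 4.70 h

Centroid of excess rainfall: t_c = Σ P_i·t̄_i / ΣP_i = 1.3026 h (block centres at 0.75, 2.25 h).
Hydrograph peak occurs at t = 6 h, so basin lag t_L = 6 − 1.3026 = 4.70 h.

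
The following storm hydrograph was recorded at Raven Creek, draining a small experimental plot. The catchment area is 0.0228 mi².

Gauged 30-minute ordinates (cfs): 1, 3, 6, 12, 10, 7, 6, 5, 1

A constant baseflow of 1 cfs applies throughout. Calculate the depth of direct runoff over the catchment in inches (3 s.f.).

d ≈ 1.43 in

Direct runoff: 0.0, 2.0, 5.0, 11.0, 9.0, 6.0, 5.0, 4.0, 0.0 cfs; ΣQ_DR = 42.00 cfs.
V = ΣQ_DR · Δt = 42.00 × 1800 s = 75600 ft³.
Over A = 0.0228 mi², depth = V / A = 1.43 in.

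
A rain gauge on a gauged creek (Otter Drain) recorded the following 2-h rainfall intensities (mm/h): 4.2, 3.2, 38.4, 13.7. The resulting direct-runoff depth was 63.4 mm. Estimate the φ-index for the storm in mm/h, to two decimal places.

Only the 2 blocks with intensity above φ contribute runoff: 38.4, 13.7 mm/h.
Σ(I−φ)·Δt = d  ⇒  (38.4+13.7 − 2φ)·2 = 63.4
φ = (52.10 − 63.4/2) / 2 = 10.20 mm/h.

φ ≈ 10.20 mm/h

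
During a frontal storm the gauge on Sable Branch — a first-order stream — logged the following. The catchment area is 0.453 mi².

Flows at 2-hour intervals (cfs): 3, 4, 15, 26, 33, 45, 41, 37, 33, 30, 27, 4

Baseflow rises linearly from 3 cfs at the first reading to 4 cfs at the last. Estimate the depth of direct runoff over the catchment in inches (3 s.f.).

d ≈ 1.75 in

Direct runoff: 0.00, 0.91, 11.82, 22.73, 29.64, 41.55, 37.45, 33.36, 29.27, 26.18, 23.09, 0.00 cfs; ΣQ_DR = 256.0 cfs.
V = ΣQ_DR · Δt = 256.0 × 7200 s = 1.843 × 10^6 ft³.
Over A = 0.453 mi², depth = V / A = 1.75 in.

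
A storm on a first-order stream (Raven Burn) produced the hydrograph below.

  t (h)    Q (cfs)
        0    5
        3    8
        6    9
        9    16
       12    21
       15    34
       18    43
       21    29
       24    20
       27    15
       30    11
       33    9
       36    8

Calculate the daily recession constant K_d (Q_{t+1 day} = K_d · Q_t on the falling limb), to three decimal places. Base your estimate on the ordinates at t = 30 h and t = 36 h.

Between t = 30 h and t = 36 h the flow falls from 11 to 8 cfs over 2×3 h = 6 h.
Per-interval ratio K = (8/11)^(1/2) = 0.8528; K_d = K^(24/3) = 0.280.

K_d ≈ 0.280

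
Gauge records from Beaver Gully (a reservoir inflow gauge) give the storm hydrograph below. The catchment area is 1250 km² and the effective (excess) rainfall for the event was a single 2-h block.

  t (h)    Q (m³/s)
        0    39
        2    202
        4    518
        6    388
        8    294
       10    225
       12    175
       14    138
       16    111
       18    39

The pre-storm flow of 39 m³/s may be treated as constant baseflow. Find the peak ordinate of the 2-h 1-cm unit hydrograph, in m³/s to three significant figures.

Direct runoff: 0.0, 163.0, 479.0, 349.0, 255.0, 186.0, 136.0, 99.0, 72.0, 0.0 m³/s; ΣQ_DR = 1739 m³/s, peak = 479.0 m³/s.
Runoff depth d = ΣQ_DR·Δt / A = 1739 × 7200 / (1250 km²) = 10.02 mm.
The 1-cm UH is the DRH scaled by (10 mm)/d, so U_p = 479.0 × 10/10.02 = 478 m³/s.

U_p ≈ 478 m³/s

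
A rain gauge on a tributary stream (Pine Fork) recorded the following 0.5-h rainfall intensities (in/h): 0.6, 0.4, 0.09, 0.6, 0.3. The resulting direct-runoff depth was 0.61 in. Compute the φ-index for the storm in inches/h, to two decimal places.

φ ≈ 0.17 in/h

Only the 4 blocks with intensity above φ contribute runoff: 0.6, 0.4, 0.6, 0.3 in/h.
Σ(I−φ)·Δt = d  ⇒  (0.6+0.4+0.6+0.3 − 4φ)·0.5 = 0.61
φ = (1.900 − 0.61/0.5) / 4 = 0.17 in/h.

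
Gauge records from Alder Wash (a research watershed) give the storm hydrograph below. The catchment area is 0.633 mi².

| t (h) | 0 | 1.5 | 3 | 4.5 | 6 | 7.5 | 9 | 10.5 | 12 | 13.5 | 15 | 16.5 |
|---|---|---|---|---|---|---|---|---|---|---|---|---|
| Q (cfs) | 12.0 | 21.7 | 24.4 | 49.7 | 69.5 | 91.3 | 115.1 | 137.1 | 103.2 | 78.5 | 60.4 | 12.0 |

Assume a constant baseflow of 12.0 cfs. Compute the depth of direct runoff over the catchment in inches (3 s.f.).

d ≈ 2.32 in

Direct runoff: 0.0, 9.7, 12.4, 37.7, 57.5, 79.3, 103.1, 125.1, 91.2, 66.5, 48.4, 0.0 cfs; ΣQ_DR = 630.9 cfs.
V = ΣQ_DR · Δt = 630.9 × 5400 s = 3.407 × 10^6 ft³.
Over A = 0.633 mi², depth = V / A = 2.32 in.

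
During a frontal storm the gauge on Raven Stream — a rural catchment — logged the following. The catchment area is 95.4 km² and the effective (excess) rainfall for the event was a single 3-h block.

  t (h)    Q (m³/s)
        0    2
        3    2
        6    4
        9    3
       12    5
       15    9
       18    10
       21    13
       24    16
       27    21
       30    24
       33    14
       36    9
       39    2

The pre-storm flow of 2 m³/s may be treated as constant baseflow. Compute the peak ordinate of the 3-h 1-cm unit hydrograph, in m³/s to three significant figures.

U_p ≈ 18.3 m³/s

Direct runoff: 0.0, 0.0, 2.0, 1.0, 3.0, 7.0, 8.0, 11.0, 14.0, 19.0, 22.0, 12.0, 7.0, 0.0 m³/s; ΣQ_DR = 106.0 m³/s, peak = 22.0 m³/s.
Runoff depth d = ΣQ_DR·Δt / A = 106.0 × 10800 / (95.4 km²) = 12.00 mm.
The 1-cm UH is the DRH scaled by (10 mm)/d, so U_p = 22.0 × 10/12.00 = 18.3 m³/s.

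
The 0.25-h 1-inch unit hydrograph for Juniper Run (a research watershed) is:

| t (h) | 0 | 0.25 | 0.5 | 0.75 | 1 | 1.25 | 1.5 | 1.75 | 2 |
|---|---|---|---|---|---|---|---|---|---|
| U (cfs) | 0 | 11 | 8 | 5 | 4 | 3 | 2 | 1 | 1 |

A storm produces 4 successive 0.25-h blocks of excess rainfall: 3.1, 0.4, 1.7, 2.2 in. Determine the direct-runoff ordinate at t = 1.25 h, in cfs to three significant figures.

By discrete convolution, Q_j = Σ (P_i / 1 in) · U_{j−i}.
At t = 1.25 h (j=5): Q = (3.1/1)·3 + (0.4/1)·4 + (1.7/1)·5 + (2.2/1)·8 = 37.0 cfs.

Q ≈ 37.0 cfs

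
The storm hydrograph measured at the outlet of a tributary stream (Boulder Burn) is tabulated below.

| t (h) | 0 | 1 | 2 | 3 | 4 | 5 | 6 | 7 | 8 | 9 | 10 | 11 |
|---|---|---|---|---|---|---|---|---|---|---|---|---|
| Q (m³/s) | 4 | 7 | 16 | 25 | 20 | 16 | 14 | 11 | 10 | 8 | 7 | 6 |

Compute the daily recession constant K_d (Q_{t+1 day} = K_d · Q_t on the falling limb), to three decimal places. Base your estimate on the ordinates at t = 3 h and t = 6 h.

K_d ≈ 0.010

Between t = 3 h and t = 6 h the flow falls from 25 to 14 m³/s over 3×1 h = 3 h.
Per-interval ratio K = (14/25)^(1/3) = 0.8243; K_d = K^(24/1) = 0.010.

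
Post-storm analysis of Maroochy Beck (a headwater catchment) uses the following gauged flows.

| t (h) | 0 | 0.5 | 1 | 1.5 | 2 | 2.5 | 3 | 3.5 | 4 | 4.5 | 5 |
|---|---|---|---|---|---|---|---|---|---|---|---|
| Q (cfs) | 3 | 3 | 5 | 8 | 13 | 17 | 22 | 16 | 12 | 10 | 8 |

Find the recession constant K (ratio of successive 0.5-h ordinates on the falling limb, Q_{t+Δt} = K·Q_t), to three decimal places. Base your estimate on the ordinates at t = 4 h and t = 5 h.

Using the recession-limb readings at t = 4 h and t = 5 h: Q falls from 12 to 8 cfs over 2 intervals.
K = (Q₂/Q₁)^(1/2) = (8/12)^(1/2) = 0.816.

K ≈ 0.816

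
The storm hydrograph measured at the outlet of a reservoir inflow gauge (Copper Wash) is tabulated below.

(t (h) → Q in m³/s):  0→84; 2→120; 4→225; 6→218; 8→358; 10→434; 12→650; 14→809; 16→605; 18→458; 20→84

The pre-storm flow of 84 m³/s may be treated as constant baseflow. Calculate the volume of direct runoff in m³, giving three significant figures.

Direct-runoff ordinates (Q − Q_b): 0.0, 36.0, 141.0, 134.0, 274.0, 350.0, 566.0, 725.0, 521.0, 374.0, 0.0 m³/s.
ΣQ_DR = 3121 m³/s.
With Δt = 2 h = 7200 s, V = ΣQ_DR · Δt = 3121 × 7200 = 2.25 × 10^7 m³.

V ≈ 2.25 × 10^7 m³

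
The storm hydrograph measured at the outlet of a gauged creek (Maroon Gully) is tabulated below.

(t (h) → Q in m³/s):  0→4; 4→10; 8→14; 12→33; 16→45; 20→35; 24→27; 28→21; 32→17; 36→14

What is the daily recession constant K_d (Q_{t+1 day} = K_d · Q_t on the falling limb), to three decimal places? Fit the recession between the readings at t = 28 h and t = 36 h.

K_d ≈ 0.296

Between t = 28 h and t = 36 h the flow falls from 21 to 14 m³/s over 2×4 h = 8 h.
Per-interval ratio K = (14/21)^(1/2) = 0.8165; K_d = K^(24/4) = 0.296.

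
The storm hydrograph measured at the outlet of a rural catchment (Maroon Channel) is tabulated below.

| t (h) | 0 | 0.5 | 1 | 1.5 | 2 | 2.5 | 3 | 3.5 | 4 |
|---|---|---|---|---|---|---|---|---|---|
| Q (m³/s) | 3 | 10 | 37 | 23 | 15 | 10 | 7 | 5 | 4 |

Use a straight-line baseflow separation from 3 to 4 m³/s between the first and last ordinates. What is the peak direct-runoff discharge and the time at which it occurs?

Q_p = 33.75 m³/s at t = 1 h

Subtracting baseflow gives direct-runoff ordinates: 0.00, 6.88, 33.75, 19.62, 11.50, 6.38, 3.25, 1.12, 0.00 m³/s.
The maximum is 33.75 m³/s, occurring at the reading for t = 1 h.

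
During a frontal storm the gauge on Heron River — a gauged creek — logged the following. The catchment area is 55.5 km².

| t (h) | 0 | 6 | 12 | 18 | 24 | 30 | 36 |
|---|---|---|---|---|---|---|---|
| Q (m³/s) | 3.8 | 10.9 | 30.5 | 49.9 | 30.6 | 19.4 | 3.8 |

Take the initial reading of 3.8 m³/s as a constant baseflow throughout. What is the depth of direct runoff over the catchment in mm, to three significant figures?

d ≈ 47.6 mm

Direct runoff: 0.0, 7.1, 26.7, 46.1, 26.8, 15.6, 0.0 m³/s; ΣQ_DR = 122.3 m³/s.
V = ΣQ_DR · Δt = 122.3 × 21600 s = 2.642 × 10^6 m³.
Over A = 55.5 km², depth = V / A = 47.6 mm.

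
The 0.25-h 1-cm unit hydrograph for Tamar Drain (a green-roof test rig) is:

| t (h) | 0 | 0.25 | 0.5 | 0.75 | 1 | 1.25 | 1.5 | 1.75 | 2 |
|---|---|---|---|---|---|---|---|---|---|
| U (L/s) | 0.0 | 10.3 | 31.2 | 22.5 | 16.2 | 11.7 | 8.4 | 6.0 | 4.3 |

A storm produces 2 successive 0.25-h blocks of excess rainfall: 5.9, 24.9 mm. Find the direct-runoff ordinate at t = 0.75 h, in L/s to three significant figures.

Q ≈ 91.0 L/s

By discrete convolution, Q_j = Σ (P_i / 10 mm) · U_{j−i}.
At t = 0.75 h (j=3): Q = (5.9/10)·22.5 + (24.9/10)·31.2 = 91.0 L/s.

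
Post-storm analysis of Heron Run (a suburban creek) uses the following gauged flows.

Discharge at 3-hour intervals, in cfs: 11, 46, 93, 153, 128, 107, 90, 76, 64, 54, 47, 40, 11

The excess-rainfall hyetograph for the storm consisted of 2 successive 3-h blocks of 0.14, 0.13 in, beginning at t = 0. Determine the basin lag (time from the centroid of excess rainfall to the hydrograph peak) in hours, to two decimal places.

Centroid of excess rainfall: t_c = Σ P_i·t̄_i / ΣP_i = 2.9444 h (block centres at 1.5, 4.5 h).
Hydrograph peak occurs at t = 9 h, so basin lag t_L = 9 − 2.9444 = 6.06 h.

t_L ≈ 6.06 h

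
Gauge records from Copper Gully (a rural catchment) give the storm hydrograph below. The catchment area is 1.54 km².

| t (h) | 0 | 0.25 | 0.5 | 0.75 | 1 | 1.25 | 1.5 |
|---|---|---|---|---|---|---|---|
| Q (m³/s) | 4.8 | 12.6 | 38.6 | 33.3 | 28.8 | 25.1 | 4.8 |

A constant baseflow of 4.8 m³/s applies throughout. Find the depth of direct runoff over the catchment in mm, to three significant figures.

Direct runoff: 0.0, 7.8, 33.8, 28.5, 24.0, 20.3, 0.0 m³/s; ΣQ_DR = 114.4 m³/s.
V = ΣQ_DR · Δt = 114.4 × 900 s = 1.030 × 10^5 m³.
Over A = 1.54 km², depth = V / A = 66.9 mm.

d ≈ 66.9 mm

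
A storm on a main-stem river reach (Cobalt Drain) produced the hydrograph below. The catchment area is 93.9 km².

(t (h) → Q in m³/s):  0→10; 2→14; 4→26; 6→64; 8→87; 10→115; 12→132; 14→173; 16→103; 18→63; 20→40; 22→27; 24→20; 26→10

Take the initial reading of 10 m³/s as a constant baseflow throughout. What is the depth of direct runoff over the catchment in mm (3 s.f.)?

d ≈ 57.0 mm

Direct runoff: 0.0, 4.0, 16.0, 54.0, 77.0, 105.0, 122.0, 163.0, 93.0, 53.0, 30.0, 17.0, 10.0, 0.0 m³/s; ΣQ_DR = 744.0 m³/s.
V = ΣQ_DR · Δt = 744.0 × 7200 s = 5.357 × 10^6 m³.
Over A = 93.9 km², depth = V / A = 57.0 mm.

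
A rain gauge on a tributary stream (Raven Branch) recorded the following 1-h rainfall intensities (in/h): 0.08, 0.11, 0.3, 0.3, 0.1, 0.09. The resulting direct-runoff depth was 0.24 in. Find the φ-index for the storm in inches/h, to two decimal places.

Only the 2 blocks with intensity above φ contribute runoff: 0.3, 0.3 in/h.
Σ(I−φ)·Δt = d  ⇒  (0.3+0.3 − 2φ)·1 = 0.24
φ = (0.6000 − 0.24/1) / 2 = 0.18 in/h.

φ ≈ 0.18 in/h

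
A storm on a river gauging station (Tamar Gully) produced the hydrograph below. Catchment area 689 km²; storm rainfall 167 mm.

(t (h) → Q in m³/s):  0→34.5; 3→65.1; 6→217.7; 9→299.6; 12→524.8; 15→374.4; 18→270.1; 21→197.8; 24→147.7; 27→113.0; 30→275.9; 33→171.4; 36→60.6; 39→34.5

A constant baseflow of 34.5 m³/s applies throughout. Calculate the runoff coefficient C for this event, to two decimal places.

ΣQ_DR = 2304 m³/s; V = ΣQ_DR·Δt = 2.488 × 10^7 m³.
Runoff depth d = V / A = 36.12 mm.
C = d / P = 36.12 / 167 = 0.22.

C ≈ 0.22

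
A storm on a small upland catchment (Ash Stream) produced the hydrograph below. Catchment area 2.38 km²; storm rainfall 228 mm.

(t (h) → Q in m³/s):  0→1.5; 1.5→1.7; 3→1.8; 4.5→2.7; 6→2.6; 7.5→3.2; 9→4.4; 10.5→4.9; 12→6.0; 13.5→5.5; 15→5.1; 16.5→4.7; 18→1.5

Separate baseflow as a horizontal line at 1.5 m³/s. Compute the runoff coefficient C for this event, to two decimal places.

ΣQ_DR = 26.10 m³/s; V = ΣQ_DR·Δt = 1.409 × 10^5 m³.
Runoff depth d = V / A = 59.22 mm.
C = d / P = 59.22 / 228 = 0.26.

C ≈ 0.26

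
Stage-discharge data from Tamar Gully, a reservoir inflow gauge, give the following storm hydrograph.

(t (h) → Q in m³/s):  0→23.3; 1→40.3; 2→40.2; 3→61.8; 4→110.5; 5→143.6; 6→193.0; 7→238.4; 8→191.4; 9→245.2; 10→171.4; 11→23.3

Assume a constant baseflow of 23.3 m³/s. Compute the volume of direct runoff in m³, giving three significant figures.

Direct-runoff ordinates (Q − Q_b): 0.0, 17.0, 16.9, 38.5, 87.2, 120.3, 169.7, 215.1, 168.1, 221.9, 148.1, 0.0 m³/s.
ΣQ_DR = 1203 m³/s.
With Δt = 1 h = 3600 s, V = ΣQ_DR · Δt = 1203 × 3600 = 4.33 × 10^6 m³.

V ≈ 4.33 × 10^6 m³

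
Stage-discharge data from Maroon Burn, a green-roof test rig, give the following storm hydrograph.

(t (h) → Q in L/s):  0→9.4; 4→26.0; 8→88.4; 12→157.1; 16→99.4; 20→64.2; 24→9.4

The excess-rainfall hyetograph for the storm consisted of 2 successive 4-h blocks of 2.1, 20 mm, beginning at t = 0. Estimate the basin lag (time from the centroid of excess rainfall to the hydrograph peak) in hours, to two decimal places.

Centroid of excess rainfall: t_c = Σ P_i·t̄_i / ΣP_i = 5.6199 h (block centres at 2, 6 h).
Hydrograph peak occurs at t = 12 h, so basin lag t_L = 12 − 5.6199 = 6.38 h.

t_L ≈ 6.38 h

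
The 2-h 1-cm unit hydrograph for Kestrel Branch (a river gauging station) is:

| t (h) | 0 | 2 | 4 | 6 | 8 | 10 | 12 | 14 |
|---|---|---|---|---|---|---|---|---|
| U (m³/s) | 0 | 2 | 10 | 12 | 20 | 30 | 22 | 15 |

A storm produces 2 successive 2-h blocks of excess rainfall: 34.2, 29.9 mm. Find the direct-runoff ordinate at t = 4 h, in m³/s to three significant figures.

Q ≈ 40.2 m³/s

By discrete convolution, Q_j = Σ (P_i / 10 mm) · U_{j−i}.
At t = 4 h (j=2): Q = (34.2/10)·10 + (29.9/10)·2 = 40.2 m³/s.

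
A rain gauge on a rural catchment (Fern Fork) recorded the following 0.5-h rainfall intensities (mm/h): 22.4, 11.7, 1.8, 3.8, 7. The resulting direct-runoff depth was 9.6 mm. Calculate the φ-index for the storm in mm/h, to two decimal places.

Only the 2 blocks with intensity above φ contribute runoff: 22.4, 11.7 mm/h.
Σ(I−φ)·Δt = d  ⇒  (22.4+11.7 − 2φ)·0.5 = 9.6
φ = (34.10 − 9.6/0.5) / 2 = 7.45 mm/h.

φ ≈ 7.45 mm/h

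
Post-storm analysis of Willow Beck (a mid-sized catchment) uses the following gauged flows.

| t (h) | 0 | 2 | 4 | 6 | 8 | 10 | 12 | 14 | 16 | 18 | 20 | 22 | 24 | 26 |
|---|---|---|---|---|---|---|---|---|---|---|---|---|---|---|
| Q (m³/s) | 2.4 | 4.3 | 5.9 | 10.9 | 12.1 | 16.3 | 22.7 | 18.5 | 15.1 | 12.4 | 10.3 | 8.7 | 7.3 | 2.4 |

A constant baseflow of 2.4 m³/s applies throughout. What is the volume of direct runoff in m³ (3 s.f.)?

V ≈ 8.33 × 10^5 m³

Direct-runoff ordinates (Q − Q_b): 0.0, 1.9, 3.5, 8.5, 9.7, 13.9, 20.3, 16.1, 12.7, 10.0, 7.9, 6.3, 4.9, 0.0 m³/s.
ΣQ_DR = 115.7 m³/s.
With Δt = 2 h = 7200 s, V = ΣQ_DR · Δt = 115.7 × 7200 = 8.33 × 10^5 m³.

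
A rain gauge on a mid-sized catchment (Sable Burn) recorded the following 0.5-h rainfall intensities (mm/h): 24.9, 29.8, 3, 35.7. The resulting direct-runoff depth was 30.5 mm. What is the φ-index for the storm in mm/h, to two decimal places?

Only the 3 blocks with intensity above φ contribute runoff: 24.9, 29.8, 35.7 mm/h.
Σ(I−φ)·Δt = d  ⇒  (24.9+29.8+35.7 − 3φ)·0.5 = 30.5
φ = (90.40 − 30.5/0.5) / 3 = 9.80 mm/h.

φ ≈ 9.80 mm/h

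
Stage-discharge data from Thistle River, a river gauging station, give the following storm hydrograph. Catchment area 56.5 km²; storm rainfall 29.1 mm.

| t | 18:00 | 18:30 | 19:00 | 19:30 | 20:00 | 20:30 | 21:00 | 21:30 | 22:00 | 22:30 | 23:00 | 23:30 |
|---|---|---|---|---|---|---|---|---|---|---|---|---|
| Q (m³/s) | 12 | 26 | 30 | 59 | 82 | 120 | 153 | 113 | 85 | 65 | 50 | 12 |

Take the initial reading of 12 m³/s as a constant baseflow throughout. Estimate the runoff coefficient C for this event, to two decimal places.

ΣQ_DR = 663.0 m³/s; V = ΣQ_DR·Δt = 1.193 × 10^6 m³.
Runoff depth d = V / A = 21.12 mm.
C = d / P = 21.12 / 29.1 = 0.73.

C ≈ 0.73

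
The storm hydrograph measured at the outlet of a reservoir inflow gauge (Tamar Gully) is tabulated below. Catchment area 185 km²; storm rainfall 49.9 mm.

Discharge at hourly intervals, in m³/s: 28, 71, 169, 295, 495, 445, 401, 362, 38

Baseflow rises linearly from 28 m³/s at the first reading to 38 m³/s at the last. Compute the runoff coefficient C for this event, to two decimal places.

ΣQ_DR = 2007 m³/s; V = ΣQ_DR·Δt = 7.225 × 10^6 m³.
Runoff depth d = V / A = 39.06 mm.
C = d / P = 39.06 / 49.9 = 0.78.

C ≈ 0.78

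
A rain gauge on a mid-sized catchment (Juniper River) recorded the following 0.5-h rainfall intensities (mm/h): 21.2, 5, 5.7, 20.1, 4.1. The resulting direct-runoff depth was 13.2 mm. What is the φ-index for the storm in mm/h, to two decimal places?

φ ≈ 7.45 mm/h

Only the 2 blocks with intensity above φ contribute runoff: 21.2, 20.1 mm/h.
Σ(I−φ)·Δt = d  ⇒  (21.2+20.1 − 2φ)·0.5 = 13.2
φ = (41.30 − 13.2/0.5) / 2 = 7.45 mm/h.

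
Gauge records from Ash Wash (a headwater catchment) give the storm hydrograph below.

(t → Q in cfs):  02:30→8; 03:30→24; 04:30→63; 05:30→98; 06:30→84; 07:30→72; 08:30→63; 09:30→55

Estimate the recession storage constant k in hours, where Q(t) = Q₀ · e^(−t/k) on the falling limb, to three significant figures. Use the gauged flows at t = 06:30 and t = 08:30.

On the falling limb, Q drops from 84 to 63 cfs between t = 06:30 and t = 08:30 (Δt = 2 h).
k = −Δt / ln(Q₂/Q₁) = −2 / ln(63/84) = 6.95 h.

k ≈ 6.95 h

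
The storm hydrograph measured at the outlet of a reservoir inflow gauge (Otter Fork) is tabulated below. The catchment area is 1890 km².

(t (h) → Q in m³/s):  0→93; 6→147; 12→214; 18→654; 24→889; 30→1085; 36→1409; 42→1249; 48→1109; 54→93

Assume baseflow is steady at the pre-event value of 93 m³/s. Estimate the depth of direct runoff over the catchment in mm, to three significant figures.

d ≈ 68.7 mm

Direct runoff: 0.0, 54.0, 121.0, 561.0, 796.0, 992.0, 1316.0, 1156.0, 1016.0, 0.0 m³/s; ΣQ_DR = 6012 m³/s.
V = ΣQ_DR · Δt = 6012 × 21600 s = 1.299 × 10^8 m³.
Over A = 1890 km², depth = V / A = 68.7 mm.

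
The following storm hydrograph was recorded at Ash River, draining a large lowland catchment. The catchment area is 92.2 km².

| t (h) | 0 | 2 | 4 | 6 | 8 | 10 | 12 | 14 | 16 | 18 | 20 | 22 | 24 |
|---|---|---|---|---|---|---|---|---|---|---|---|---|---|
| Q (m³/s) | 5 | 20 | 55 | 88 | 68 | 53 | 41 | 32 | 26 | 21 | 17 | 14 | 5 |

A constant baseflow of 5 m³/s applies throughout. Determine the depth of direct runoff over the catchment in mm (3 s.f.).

Direct runoff: 0.0, 15.0, 50.0, 83.0, 63.0, 48.0, 36.0, 27.0, 21.0, 16.0, 12.0, 9.0, 0.0 m³/s; ΣQ_DR = 380.0 m³/s.
V = ΣQ_DR · Δt = 380.0 × 7200 s = 2.736 × 10^6 m³.
Over A = 92.2 km², depth = V / A = 29.7 mm.

d ≈ 29.7 mm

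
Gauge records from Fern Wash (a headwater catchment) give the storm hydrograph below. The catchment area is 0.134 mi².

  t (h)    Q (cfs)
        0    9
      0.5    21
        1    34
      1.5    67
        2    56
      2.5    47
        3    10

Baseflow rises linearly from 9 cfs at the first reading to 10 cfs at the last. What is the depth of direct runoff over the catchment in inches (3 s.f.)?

d ≈ 1.03 in

Direct runoff: 0.00, 11.83, 24.67, 57.50, 46.33, 37.17, 0.00 cfs; ΣQ_DR = 177.5 cfs.
V = ΣQ_DR · Δt = 177.5 × 1800 s = 3.195 × 10^5 ft³.
Over A = 0.134 mi², depth = V / A = 1.03 in.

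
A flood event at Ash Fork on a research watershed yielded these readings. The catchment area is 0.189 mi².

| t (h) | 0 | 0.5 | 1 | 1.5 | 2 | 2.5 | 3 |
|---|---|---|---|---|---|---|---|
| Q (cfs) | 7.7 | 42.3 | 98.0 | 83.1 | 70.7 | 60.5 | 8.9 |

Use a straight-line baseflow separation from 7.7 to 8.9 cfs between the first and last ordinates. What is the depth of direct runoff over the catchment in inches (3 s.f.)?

d ≈ 1.28 in

Direct runoff: 0.00, 34.40, 89.90, 74.80, 62.20, 51.80, 0.00 cfs; ΣQ_DR = 313.1 cfs.
V = ΣQ_DR · Δt = 313.1 × 1800 s = 5.636 × 10^5 ft³.
Over A = 0.189 mi², depth = V / A = 1.28 in.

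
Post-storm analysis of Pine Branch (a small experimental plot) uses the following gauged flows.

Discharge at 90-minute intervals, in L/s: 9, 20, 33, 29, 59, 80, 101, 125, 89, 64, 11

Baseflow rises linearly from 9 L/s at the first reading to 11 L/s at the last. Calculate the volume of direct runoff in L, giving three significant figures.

V ≈ 2.75 × 10^6 L

Direct-runoff ordinates (Q − Q_b): 0.00, 10.80, 23.60, 19.40, 49.20, 70.00, 90.80, 114.60, 78.40, 53.20, 0.00 L/s.
ΣQ_DR = 510.0 L/s.
With Δt = 1.5 h = 5400 s, V = ΣQ_DR · Δt = 510.0 × 5400 = 2.75 × 10^6 L.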